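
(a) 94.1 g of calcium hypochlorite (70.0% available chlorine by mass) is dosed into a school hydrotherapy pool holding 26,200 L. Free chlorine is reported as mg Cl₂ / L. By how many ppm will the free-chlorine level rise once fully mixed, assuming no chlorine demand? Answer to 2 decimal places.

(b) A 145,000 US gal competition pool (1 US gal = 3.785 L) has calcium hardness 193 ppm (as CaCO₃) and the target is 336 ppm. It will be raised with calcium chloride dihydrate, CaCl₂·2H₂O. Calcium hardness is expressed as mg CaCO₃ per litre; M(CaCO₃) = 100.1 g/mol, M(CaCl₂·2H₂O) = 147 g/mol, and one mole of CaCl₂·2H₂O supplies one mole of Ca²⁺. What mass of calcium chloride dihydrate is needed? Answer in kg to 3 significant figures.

(a) 2.51 ppm; (b) 115 kg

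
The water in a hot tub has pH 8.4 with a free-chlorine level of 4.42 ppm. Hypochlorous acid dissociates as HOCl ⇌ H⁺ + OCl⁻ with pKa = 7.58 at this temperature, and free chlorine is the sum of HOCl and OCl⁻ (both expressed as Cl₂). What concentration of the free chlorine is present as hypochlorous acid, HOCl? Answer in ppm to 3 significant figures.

0.581 ppm

[OCl⁻]/[HOCl] = 10^(pH − pKa) = 10^(8.4 − 7.58) = 10^0.82 = 6.607.
Fraction as HOCl = 1 / (1 + 6.607) = 0.1315.
HOCl = 0.1315 × 4.42 ppm = 0.581 ppm.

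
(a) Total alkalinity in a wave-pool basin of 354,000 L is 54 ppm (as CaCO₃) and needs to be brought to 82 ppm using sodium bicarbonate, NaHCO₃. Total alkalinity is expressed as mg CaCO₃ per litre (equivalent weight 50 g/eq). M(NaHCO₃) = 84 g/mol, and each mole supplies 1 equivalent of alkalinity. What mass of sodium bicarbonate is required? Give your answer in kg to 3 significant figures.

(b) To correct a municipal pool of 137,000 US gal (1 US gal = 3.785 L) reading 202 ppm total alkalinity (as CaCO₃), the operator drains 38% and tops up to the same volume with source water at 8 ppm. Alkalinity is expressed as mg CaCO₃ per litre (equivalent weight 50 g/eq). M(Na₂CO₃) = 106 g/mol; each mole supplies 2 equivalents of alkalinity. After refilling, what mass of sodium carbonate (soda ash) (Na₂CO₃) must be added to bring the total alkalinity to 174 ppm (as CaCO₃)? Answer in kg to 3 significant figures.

(a) Alkalinity to add: (82 − 54) = 28 mg/L as CaCO₃ × 354,000 L = 9912 g as CaCO₃.
(a) Equivalents: 9912 g ÷ 50 g/eq = 198.2 eq.
(a) NaHCO₃ supplies 1 eq per mole → 198.2 mol.
(a) Mass: 198.2 mol × 84 g/mol = 16,650 g.

(b) Volume: 137,000 US gal × 3.785 L/gal = 518,545 L.
(b) After draining 38% and refilling: 202 × 0.62 + 8 × 0.38 = 128.28 ppm.
(b) Deficit to target: 174 − 128.28 = 45.72 mg/L.
(b) As CaCO₃: 45.72 mg/L × 518,545 L = 23,710 g; ÷ 50 g/eq ÷ 2 = 237.1 mol Na₂CO₃.
(b) Mass: 237.1 × 106 = 25,130 g.

(a) 16.7 kg; (b) 25.1 kg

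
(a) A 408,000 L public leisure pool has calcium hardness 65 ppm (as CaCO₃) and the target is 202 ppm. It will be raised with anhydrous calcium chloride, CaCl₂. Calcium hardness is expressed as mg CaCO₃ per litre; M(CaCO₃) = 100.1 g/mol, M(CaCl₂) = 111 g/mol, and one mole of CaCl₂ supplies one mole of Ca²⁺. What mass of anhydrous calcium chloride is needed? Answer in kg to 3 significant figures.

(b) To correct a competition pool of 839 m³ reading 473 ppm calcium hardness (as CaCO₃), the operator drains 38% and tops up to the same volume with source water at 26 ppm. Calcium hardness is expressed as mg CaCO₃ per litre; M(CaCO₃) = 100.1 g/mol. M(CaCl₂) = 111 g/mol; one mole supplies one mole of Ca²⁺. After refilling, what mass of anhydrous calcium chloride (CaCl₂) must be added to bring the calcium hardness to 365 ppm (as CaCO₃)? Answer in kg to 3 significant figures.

(a) Hardness to add: (202 − 65) = 137 mg/L as CaCO₃ × 408,000 L = 55,900 g as CaCO₃.
(a) Moles of Ca²⁺ (1 mol Ca²⁺ ≡ 1 mol CaCO₃): 55,900 / 100.1 g/mol = 558.4 mol.
(a) Mass of CaCl₂: 558.4 × 111 = 61,980 g.

(b) Volume: 839 m³ = 839,000 L.
(b) After draining 38% and refilling: 473 × 0.62 + 26 × 0.38 = 303.14 ppm.
(b) Deficit to target: 365 − 303.14 = 61.86 mg/L.
(b) As CaCO₃: 61.86 mg/L × 839,000 L = 51,900 g; ÷ 100.1 = 518.5 mol Ca²⁺.
(b) Mass: 518.5 × 111 = 57,550 g.

(a) 62.0 kg; (b) 57.6 kg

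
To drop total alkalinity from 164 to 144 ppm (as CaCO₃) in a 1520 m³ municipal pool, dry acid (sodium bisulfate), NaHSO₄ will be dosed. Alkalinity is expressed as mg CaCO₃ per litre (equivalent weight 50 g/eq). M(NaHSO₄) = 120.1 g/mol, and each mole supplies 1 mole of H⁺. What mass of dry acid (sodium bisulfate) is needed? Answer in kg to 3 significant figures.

73.0 kg

Volume: 1520 m³ = 1,520,000 L.
Alkalinity to neutralize: (164 − 144) = 20 mg/L as CaCO₃ × 1,520,000 L = 30,400 g as CaCO₃.
Equivalents of H⁺ required: 30,400 ÷ 50 g/eq = 608 eq = 608 mol NaHSO₄.
Mass of NaHSO₄: 608 × 120.1 = 73,020 g.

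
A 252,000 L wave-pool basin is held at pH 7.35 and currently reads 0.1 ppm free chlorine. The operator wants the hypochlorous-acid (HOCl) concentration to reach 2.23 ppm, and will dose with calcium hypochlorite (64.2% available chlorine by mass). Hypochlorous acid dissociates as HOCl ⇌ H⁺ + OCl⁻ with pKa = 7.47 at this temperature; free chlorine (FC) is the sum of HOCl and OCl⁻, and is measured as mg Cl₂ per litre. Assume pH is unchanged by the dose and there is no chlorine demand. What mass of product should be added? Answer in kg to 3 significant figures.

1.50 kg

[OCl⁻]/[HOCl] = 10^(pH − pKa) = 10^(7.35 − 7.47) = 0.7586; fraction as HOCl = 1/(1 + 0.7586) = 0.5686.
Free chlorine required for 2.23 ppm HOCl: 2.23 / 0.5686 = 3.922 ppm.
FC to add: 3.922 − 0.1 = 3.822 mg/L as Cl₂.
Cl₂ equivalent: 3.822 mg/L × 252,000 L = 963.1 g.
Product at 64.2% available Cl: 963.1 / 0.642 = 1500 g.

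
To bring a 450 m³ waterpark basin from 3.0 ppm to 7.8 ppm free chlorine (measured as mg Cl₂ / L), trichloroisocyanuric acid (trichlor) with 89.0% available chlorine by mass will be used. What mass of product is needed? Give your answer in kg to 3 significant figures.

2.43 kg

Volume: 450 m³ = 450,000 L.
Chlorine deficit: 7.8 − 3.0 = 4.8 ppm = 4.8 mg/L as Cl₂.
Cl₂ equivalent needed: 4.8 mg/L × 450,000 L = 2,160,000 mg = 2160 g.
Product at 89.0% available chlorine: 2160 / 0.89 = 2427 g.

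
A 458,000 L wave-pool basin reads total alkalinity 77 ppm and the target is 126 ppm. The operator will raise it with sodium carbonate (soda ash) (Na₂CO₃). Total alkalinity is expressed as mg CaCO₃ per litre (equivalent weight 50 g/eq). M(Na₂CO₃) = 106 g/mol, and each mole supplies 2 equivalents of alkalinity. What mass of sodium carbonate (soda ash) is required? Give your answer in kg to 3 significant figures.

23.8 kg

Alkalinity to add: (126 − 77) = 49 mg/L as CaCO₃ × 458,000 L = 22,440 g as CaCO₃.
Equivalents: 22,440 g ÷ 50 g/eq = 448.8 eq.
Each mole of Na₂CO₃ supplies 2 eq, so 448.8 / 2 = 224.4 mol.
Mass: 224.4 mol × 106 g/mol = 23,790 g.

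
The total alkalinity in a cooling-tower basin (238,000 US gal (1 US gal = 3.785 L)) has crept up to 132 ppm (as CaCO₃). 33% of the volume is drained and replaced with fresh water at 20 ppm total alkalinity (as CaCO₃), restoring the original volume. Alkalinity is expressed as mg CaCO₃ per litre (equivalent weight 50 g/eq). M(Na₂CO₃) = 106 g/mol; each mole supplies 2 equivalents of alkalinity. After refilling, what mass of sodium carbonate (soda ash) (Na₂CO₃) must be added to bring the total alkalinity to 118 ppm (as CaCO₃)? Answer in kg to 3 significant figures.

21.9 kg

Volume: 238,000 US gal × 3.785 L/gal = 900,830 L.
After draining 33% and refilling: 132 × 0.67 + 20 × 0.33 = 95.04 ppm.
Deficit to target: 118 − 95.04 = 22.96 mg/L.
As CaCO₃: 22.96 mg/L × 900,830 L = 20,680 g; ÷ 50 g/eq ÷ 2 = 206.8 mol Na₂CO₃.
Mass: 206.8 × 106 = 21,920 g.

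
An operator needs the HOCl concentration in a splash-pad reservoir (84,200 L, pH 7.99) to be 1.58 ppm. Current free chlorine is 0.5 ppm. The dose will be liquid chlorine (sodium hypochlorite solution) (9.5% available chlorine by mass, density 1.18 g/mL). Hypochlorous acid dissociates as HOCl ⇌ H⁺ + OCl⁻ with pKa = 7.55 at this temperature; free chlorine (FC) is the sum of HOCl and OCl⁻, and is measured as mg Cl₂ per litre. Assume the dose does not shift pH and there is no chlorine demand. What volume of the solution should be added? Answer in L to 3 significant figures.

4.08 L

[OCl⁻]/[HOCl] = 10^(pH − pKa) = 10^(7.99 − 7.55) = 2.754; fraction as HOCl = 1/(1 + 2.754) = 0.2664.
Free chlorine required for 1.58 ppm HOCl: 1.58 / 0.2664 = 5.932 ppm.
FC to add: 5.932 − 0.5 = 5.432 mg/L as Cl₂.
Cl₂ equivalent: 5.432 mg/L × 84,200 L = 457.3 g.
Product at 9.5% available Cl: 457.3 / 0.095 = 4814 g.
Volume: 4814 g ÷ 1.18 g/mL = 4080 mL.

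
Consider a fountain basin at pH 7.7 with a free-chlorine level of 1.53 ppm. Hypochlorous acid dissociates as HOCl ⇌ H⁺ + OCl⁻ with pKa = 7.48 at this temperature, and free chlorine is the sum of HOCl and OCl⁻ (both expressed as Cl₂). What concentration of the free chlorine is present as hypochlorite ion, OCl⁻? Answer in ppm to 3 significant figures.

0.955 ppm

[OCl⁻]/[HOCl] = 10^(pH − pKa) = 10^(7.7 − 7.48) = 10^0.22 = 1.66.
Fraction as HOCl = 1 / (1 + 1.66) = 0.376.
OCl⁻ = (1 − 0.376) × 1.53 ppm = 0.9547 ppm.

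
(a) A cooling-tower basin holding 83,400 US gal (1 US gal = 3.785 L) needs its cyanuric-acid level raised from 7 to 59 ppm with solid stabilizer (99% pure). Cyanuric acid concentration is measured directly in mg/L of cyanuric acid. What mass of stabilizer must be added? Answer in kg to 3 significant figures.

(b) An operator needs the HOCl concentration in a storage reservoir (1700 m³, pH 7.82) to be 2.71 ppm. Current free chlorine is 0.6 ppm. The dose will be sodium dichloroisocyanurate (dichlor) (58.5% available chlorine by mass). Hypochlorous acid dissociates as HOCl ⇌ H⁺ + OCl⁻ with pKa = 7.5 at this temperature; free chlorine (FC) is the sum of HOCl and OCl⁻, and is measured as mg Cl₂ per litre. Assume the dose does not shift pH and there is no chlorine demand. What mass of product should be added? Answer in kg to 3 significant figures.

(a) Volume: 83,400 US gal × 3.785 L/gal = 315,669 L.
(a) CYA to add: (59 − 7) = 52 mg/L × 315,669 L = 16,410 g cyanuric acid.
(a) At 99% purity: 16,410 / 0.99 = 16,580 g product.

(b) Volume: 1700 m³ = 1,700,000 L.
(b) [OCl⁻]/[HOCl] = 10^(pH − pKa) = 10^(7.82 − 7.5) = 2.089; fraction as HOCl = 1/(1 + 2.089) = 0.3237.
(b) Free chlorine required for 2.71 ppm HOCl: 2.71 / 0.3237 = 8.372 ppm.
(b) FC to add: 8.372 − 0.6 = 7.772 mg/L as Cl₂.
(b) Cl₂ equivalent: 7.772 mg/L × 1,700,000 L = 13,210 g.
(b) Product at 58.5% available Cl: 13,210 / 0.585 = 22,590 g.

(a) 16.6 kg; (b) 22.6 kg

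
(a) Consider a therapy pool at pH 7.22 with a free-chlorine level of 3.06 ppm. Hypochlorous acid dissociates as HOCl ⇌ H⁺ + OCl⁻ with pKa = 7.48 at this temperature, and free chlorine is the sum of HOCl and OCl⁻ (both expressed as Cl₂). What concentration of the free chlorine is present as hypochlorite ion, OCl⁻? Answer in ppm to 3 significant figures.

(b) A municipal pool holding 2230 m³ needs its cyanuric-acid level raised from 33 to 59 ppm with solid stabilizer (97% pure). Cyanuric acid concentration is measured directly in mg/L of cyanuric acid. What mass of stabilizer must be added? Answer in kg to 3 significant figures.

(a) 1.09 ppm; (b) 59.8 kg

(a) [OCl⁻]/[HOCl] = 10^(pH − pKa) = 10^(7.22 − 7.48) = 10^-0.26 = 0.5495.
(a) Fraction as HOCl = 1 / (1 + 0.5495) = 0.6454.
(a) OCl⁻ = (1 − 0.6454) × 3.06 ppm = 1.085 ppm.

(b) Volume: 2230 m³ = 2,230,000 L.
(b) CYA to add: (59 − 33) = 26 mg/L × 2,230,000 L = 57,980 g cyanuric acid.
(b) At 97% purity: 57,980 / 0.97 = 59,770 g product.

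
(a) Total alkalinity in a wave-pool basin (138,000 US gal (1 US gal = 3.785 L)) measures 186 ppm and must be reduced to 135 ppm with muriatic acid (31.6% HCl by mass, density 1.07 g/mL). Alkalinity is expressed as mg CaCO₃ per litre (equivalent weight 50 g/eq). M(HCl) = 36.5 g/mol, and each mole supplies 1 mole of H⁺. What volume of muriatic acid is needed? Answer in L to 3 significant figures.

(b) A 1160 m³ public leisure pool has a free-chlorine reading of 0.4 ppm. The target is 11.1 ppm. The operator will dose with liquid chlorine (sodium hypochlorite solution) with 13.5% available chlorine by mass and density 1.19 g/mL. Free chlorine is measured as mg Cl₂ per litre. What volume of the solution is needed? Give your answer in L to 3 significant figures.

(a) 57.5 L; (b) 77.3 L

(a) Volume: 138,000 US gal × 3.785 L/gal = 522,330 L.
(a) Alkalinity to neutralize: (186 − 135) = 51 mg/L as CaCO₃ × 522,330 L = 26,640 g as CaCO₃.
(a) Equivalents of H⁺ required: 26,640 ÷ 50 g/eq = 532.8 eq = 532.8 mol HCl.
(a) Mass of HCl: 532.8 × 36.5 = 19,450 g.
(a) Mass of 31.6% solution: 19,450 / 0.316 = 61,540 g.
(a) Volume: 61,540 g ÷ 1.07 g/mL = 57,510 mL.

(b) Volume: 1160 m³ = 1,160,000 L.
(b) Chlorine deficit: 11.1 − 0.4 = 10.7 ppm = 10.7 mg/L as Cl₂.
(b) Cl₂ equivalent needed: 10.7 mg/L × 1,160,000 L = 12,410,000 mg = 12,410 g.
(b) Product at 13.5% available chlorine: 12,410 / 0.135 = 91,940 g.
(b) Volume at density 1.19 g/mL: 91,940 g ÷ 1.19 g/mL = 77,260 mL.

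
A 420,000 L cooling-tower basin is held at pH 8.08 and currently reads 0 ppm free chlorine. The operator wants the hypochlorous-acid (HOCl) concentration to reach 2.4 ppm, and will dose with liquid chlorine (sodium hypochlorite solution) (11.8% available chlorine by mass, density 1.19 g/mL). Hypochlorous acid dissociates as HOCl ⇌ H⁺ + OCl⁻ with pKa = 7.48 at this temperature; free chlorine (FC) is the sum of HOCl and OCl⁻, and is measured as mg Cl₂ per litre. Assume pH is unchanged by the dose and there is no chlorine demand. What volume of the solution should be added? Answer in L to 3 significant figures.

35.8 L

[OCl⁻]/[HOCl] = 10^(pH − pKa) = 10^(8.08 − 7.48) = 3.981; fraction as HOCl = 1/(1 + 3.981) = 0.2008.
Free chlorine required for 2.4 ppm HOCl: 2.4 / 0.2008 = 11.95 ppm.
FC to add: 11.95 − 0 = 11.95 mg/L as Cl₂.
Cl₂ equivalent: 11.95 mg/L × 420,000 L = 5021 g.
Product at 11.8% available Cl: 5021 / 0.118 = 42,550 g.
Volume: 42,550 g ÷ 1.19 g/mL = 35,760 mL.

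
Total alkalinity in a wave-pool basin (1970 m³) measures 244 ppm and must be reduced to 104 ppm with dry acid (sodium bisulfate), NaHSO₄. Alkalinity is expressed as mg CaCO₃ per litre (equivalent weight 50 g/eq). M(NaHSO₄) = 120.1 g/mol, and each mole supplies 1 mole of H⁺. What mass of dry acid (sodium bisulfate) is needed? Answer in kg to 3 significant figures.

662 kg

Volume: 1970 m³ = 1,970,000 L.
Alkalinity to neutralize: (244 − 104) = 140 mg/L as CaCO₃ × 1,970,000 L = 275,800 g as CaCO₃.
Equivalents of H⁺ required: 275,800 ÷ 50 g/eq = 5516 eq = 5516 mol NaHSO₄.
Mass of NaHSO₄: 5516 × 120.1 = 662,500 g.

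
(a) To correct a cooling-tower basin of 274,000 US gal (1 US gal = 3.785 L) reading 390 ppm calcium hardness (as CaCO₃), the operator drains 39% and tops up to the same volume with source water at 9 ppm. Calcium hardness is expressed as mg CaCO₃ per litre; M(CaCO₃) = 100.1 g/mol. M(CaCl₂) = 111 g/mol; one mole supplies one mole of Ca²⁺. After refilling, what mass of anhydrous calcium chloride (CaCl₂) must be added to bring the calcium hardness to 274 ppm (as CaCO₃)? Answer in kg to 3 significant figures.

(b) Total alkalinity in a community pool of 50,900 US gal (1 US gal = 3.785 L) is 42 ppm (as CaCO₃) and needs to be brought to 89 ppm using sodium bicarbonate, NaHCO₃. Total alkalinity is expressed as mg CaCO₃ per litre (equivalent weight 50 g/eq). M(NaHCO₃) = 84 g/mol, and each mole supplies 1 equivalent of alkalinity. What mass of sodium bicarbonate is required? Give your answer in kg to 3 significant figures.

(a) 37.5 kg; (b) 15.2 kg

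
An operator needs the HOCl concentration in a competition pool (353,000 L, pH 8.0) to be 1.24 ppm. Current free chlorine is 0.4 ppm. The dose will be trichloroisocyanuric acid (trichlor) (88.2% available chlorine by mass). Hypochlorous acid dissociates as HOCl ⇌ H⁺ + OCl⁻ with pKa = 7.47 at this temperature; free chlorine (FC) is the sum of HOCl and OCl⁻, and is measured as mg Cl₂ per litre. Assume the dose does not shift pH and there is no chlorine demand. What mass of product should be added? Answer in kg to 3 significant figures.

2.02 kg

[OCl⁻]/[HOCl] = 10^(pH − pKa) = 10^(8.0 − 7.47) = 3.388; fraction as HOCl = 1/(1 + 3.388) = 0.2279.
Free chlorine required for 1.24 ppm HOCl: 1.24 / 0.2279 = 5.442 ppm.
FC to add: 5.442 − 0.4 = 5.042 mg/L as Cl₂.
Cl₂ equivalent: 5.042 mg/L × 353,000 L = 1780 g.
Product at 88.2% available Cl: 1780 / 0.882 = 2018 g.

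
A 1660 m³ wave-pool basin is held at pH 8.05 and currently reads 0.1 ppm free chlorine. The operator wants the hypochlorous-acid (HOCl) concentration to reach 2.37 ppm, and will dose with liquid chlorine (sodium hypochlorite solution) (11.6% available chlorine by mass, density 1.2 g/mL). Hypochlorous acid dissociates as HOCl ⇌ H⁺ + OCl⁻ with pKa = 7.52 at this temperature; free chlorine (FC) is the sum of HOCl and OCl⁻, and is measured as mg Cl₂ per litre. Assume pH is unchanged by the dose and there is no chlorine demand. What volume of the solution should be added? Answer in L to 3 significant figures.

Volume: 1660 m³ = 1,660,000 L.
[OCl⁻]/[HOCl] = 10^(pH − pKa) = 10^(8.05 − 7.52) = 3.388; fraction as HOCl = 1/(1 + 3.388) = 0.2279.
Free chlorine required for 2.37 ppm HOCl: 2.37 / 0.2279 = 10.4 ppm.
FC to add: 10.4 − 0.1 = 10.3 mg/L as Cl₂.
Cl₂ equivalent: 10.3 mg/L × 1,660,000 L = 17,100 g.
Product at 11.6% available Cl: 17,100 / 0.116 = 147,400 g.
Volume: 147,400 g ÷ 1.2 g/mL = 122,800 mL.

123 L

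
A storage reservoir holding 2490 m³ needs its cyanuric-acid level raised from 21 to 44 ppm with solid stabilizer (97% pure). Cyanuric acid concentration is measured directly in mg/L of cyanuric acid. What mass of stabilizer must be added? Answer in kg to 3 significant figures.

Volume: 2490 m³ = 2,490,000 L.
CYA to add: (44 − 21) = 23 mg/L × 2,490,000 L = 57,270 g cyanuric acid.
At 97% purity: 57,270 / 0.97 = 59,040 g product.

59.0 kg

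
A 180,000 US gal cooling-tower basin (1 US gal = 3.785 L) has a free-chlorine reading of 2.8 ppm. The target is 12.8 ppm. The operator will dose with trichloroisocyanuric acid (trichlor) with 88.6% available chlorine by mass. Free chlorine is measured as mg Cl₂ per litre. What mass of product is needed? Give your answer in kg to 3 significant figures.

Volume: 180,000 US gal × 3.785 L/gal = 681,300 L.
Chlorine deficit: 12.8 − 2.8 = 10 ppm = 10 mg/L as Cl₂.
Cl₂ equivalent needed: 10 mg/L × 681,300 L = 6,813,000 mg = 6813 g.
Product at 88.6% available chlorine: 6813 / 0.886 = 7690 g.

7.69 kg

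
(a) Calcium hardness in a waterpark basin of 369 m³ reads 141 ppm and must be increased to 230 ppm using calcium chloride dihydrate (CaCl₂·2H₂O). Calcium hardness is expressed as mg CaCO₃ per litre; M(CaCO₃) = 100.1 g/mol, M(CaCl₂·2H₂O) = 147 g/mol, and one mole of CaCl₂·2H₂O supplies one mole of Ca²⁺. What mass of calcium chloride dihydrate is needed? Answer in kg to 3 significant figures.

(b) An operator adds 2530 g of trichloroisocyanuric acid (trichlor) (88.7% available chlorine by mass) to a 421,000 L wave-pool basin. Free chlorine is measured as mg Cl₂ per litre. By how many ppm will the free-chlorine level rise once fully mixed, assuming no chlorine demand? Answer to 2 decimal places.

(a) 48.2 kg; (b) 5.33 ppm

(a) Volume: 369 m³ = 369,000 L.
(a) Hardness to add: (230 − 141) = 89 mg/L as CaCO₃ × 369,000 L = 32,840 g as CaCO₃.
(a) Moles of Ca²⁺ (1 mol Ca²⁺ ≡ 1 mol CaCO₃): 32,840 / 100.1 g/mol = 328.1 mol.
(a) Mass of CaCl₂·2H₂O: 328.1 × 147 = 48,230 g.

(b) Available chlorine delivered: 2530 g × 0.887 = 2244 g as Cl₂.
(b) Concentration rise: 2244 g / 421,000 L = 5.33 mg/L = 5.33 ppm.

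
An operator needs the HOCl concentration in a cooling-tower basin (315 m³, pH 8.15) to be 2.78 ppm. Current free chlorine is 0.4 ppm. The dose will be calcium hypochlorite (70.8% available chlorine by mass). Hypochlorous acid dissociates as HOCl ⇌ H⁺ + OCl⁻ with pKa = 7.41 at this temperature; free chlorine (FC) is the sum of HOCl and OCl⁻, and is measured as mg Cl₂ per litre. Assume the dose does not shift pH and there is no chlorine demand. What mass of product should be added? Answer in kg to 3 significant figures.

Volume: 315 m³ = 315,000 L.
[OCl⁻]/[HOCl] = 10^(pH − pKa) = 10^(8.15 − 7.41) = 5.495; fraction as HOCl = 1/(1 + 5.495) = 0.154.
Free chlorine required for 2.78 ppm HOCl: 2.78 / 0.154 = 18.06 ppm.
FC to add: 18.06 − 0.4 = 17.66 mg/L as Cl₂.
Cl₂ equivalent: 17.66 mg/L × 315,000 L = 5562 g.
Product at 70.8% available Cl: 5562 / 0.708 = 7856 g.

7.86 kg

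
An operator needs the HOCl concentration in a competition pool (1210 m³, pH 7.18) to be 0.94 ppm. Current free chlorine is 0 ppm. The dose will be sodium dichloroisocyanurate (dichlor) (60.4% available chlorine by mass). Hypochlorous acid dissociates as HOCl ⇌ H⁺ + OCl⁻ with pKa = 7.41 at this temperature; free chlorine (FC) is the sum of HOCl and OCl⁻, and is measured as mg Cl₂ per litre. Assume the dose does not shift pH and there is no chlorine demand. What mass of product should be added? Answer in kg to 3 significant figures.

Volume: 1210 m³ = 1,210,000 L.
[OCl⁻]/[HOCl] = 10^(pH − pKa) = 10^(7.18 − 7.41) = 0.5888; fraction as HOCl = 1/(1 + 0.5888) = 0.6294.
Free chlorine required for 0.94 ppm HOCl: 0.94 / 0.6294 = 1.494 ppm.
FC to add: 1.494 − 0 = 1.494 mg/L as Cl₂.
Cl₂ equivalent: 1.494 mg/L × 1,210,000 L = 1807 g.
Product at 60.4% available Cl: 1807 / 0.604 = 2992 g.

2.99 kg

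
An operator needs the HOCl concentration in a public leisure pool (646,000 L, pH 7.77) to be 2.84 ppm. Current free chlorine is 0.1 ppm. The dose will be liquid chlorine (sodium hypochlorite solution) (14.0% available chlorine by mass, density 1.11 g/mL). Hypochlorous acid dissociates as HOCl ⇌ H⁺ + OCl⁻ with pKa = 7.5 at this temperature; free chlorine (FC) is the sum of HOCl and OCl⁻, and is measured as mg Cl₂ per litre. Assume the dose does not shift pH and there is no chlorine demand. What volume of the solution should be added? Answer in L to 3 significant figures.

[OCl⁻]/[HOCl] = 10^(pH − pKa) = 10^(7.77 − 7.5) = 1.862; fraction as HOCl = 1/(1 + 1.862) = 0.3494.
Free chlorine required for 2.84 ppm HOCl: 2.84 / 0.3494 = 8.128 ppm.
FC to add: 8.128 − 0.1 = 8.028 mg/L as Cl₂.
Cl₂ equivalent: 8.028 mg/L × 646,000 L = 5186 g.
Product at 14.0% available Cl: 5186 / 0.14 = 37,040 g.
Volume: 37,040 g ÷ 1.11 g/mL = 33,370 mL.

33.4 L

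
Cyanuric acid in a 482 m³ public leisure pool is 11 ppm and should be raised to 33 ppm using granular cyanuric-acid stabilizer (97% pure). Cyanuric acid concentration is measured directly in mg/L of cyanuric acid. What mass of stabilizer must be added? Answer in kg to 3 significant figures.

10.9 kg

Volume: 482 m³ = 482,000 L.
CYA to add: (33 − 11) = 22 mg/L × 482,000 L = 10,600 g cyanuric acid.
At 97% purity: 10,600 / 0.97 = 10,930 g product.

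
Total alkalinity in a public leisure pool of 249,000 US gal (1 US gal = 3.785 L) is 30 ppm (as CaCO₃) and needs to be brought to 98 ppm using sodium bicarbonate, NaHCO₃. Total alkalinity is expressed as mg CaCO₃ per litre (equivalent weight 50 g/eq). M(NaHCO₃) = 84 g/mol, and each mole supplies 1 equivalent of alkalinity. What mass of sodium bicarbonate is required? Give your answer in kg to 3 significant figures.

Volume: 249,000 US gal × 3.785 L/gal = 942,465 L.
Alkalinity to add: (98 − 30) = 68 mg/L as CaCO₃ × 942,465 L = 64,090 g as CaCO₃.
Equivalents: 64,090 g ÷ 50 g/eq = 1282 eq.
NaHCO₃ supplies 1 eq per mole → 1282 mol.
Mass: 1282 mol × 84 g/mol = 107,700 g.

108 kg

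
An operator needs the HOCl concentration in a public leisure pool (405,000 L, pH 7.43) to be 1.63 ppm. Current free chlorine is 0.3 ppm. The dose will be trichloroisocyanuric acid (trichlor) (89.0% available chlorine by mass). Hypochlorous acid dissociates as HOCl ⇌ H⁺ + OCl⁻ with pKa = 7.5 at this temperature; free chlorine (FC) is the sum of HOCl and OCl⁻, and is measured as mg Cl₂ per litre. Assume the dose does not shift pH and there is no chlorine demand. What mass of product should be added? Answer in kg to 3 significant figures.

1.24 kg

[OCl⁻]/[HOCl] = 10^(pH − pKa) = 10^(7.43 − 7.5) = 0.8511; fraction as HOCl = 1/(1 + 0.8511) = 0.5402.
Free chlorine required for 1.63 ppm HOCl: 1.63 / 0.5402 = 3.017 ppm.
FC to add: 3.017 − 0.3 = 2.717 mg/L as Cl₂.
Cl₂ equivalent: 2.717 mg/L × 405,000 L = 1101 g.
Product at 89.0% available Cl: 1101 / 0.89 = 1237 g.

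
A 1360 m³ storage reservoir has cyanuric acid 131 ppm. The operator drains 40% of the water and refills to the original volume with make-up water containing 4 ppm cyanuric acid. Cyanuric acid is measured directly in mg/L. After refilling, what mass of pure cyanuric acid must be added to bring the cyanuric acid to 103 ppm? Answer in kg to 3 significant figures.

31.0 kg

Volume: 1360 m³ = 1,360,000 L.
After draining 40% and refilling: 131 × 0.60 + 4 × 0.40 = 80.2 ppm.
Deficit to target: 103 − 80.2 = 22.8 mg/L.
Mass: 22.8 mg/L × 1,360,000 L = 31,010 g cyanuric acid.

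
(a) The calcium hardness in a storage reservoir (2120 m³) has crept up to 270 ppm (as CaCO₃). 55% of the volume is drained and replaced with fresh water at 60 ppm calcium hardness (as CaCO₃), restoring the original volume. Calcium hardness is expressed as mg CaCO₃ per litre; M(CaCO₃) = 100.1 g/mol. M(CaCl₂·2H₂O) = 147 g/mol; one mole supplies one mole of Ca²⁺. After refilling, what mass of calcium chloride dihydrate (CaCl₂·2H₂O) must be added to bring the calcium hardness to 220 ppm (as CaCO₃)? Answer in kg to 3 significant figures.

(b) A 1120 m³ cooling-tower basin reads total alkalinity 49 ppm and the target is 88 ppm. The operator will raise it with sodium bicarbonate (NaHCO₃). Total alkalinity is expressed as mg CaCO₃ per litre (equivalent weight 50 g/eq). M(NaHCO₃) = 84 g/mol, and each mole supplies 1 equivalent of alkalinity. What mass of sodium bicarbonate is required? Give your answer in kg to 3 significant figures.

(a) 204 kg; (b) 73.4 kg

(a) Volume: 2120 m³ = 2,120,000 L.
(a) After draining 55% and refilling: 270 × 0.45 + 60 × 0.55 = 154.5 ppm.
(a) Deficit to target: 220 − 154.5 = 65.5 mg/L.
(a) As CaCO₃: 65.5 mg/L × 2,120,000 L = 138,900 g; ÷ 100.1 = 1387 mol Ca²⁺.
(a) Mass: 1387 × 147 = 203,900 g.

(b) Volume: 1120 m³ = 1,120,000 L.
(b) Alkalinity to add: (88 − 49) = 39 mg/L as CaCO₃ × 1,120,000 L = 43,680 g as CaCO₃.
(b) Equivalents: 43,680 g ÷ 50 g/eq = 873.6 eq.
(b) NaHCO₃ supplies 1 eq per mole → 873.6 mol.
(b) Mass: 873.6 mol × 84 g/mol = 73,380 g.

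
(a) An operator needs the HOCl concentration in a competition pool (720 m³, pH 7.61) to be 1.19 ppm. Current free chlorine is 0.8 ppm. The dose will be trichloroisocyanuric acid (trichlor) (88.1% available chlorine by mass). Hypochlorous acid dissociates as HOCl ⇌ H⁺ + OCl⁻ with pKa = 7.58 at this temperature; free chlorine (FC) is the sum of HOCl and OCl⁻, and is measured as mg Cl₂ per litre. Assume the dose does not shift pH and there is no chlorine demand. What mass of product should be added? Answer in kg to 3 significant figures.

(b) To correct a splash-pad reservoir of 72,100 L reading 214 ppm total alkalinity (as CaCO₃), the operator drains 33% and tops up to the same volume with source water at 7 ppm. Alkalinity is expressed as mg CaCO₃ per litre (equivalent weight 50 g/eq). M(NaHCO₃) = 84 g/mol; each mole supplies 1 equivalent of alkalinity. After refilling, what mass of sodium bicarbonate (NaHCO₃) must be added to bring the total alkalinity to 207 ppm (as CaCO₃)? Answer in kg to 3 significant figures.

(a) Volume: 720 m³ = 720,000 L.
(a) [OCl⁻]/[HOCl] = 10^(pH − pKa) = 10^(7.61 − 7.58) = 1.072; fraction as HOCl = 1/(1 + 1.072) = 0.4827.
(a) Free chlorine required for 1.19 ppm HOCl: 1.19 / 0.4827 = 2.465 ppm.
(a) FC to add: 2.465 − 0.8 = 1.665 mg/L as Cl₂.
(a) Cl₂ equivalent: 1.665 mg/L × 720,000 L = 1199 g.
(a) Product at 88.1% available Cl: 1199 / 0.881 = 1361 g.

(b) After draining 33% and refilling: 214 × 0.67 + 7 × 0.33 = 145.69 ppm.
(b) Deficit to target: 207 − 145.69 = 61.31 mg/L.
(b) As CaCO₃: 61.31 mg/L × 72,100 L = 4420 g; ÷ 50 g/eq ÷ 1 = 88.41 mol NaHCO₃.
(b) Mass: 88.41 × 84 = 7426 g.

(a) 1.36 kg; (b) 7.43 kg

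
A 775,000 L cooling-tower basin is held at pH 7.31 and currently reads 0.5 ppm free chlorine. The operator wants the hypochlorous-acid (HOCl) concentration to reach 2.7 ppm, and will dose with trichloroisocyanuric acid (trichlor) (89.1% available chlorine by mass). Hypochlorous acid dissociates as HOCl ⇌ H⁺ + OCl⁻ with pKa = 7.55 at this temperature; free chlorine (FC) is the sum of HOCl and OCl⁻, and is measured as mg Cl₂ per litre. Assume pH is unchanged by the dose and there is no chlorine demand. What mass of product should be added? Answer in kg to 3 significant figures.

[OCl⁻]/[HOCl] = 10^(pH − pKa) = 10^(7.31 − 7.55) = 0.5754; fraction as HOCl = 1/(1 + 0.5754) = 0.6347.
Free chlorine required for 2.7 ppm HOCl: 2.7 / 0.6347 = 4.254 ppm.
FC to add: 4.254 − 0.5 = 3.754 mg/L as Cl₂.
Cl₂ equivalent: 3.754 mg/L × 775,000 L = 2909 g.
Product at 89.1% available Cl: 2909 / 0.891 = 3265 g.

3.26 kg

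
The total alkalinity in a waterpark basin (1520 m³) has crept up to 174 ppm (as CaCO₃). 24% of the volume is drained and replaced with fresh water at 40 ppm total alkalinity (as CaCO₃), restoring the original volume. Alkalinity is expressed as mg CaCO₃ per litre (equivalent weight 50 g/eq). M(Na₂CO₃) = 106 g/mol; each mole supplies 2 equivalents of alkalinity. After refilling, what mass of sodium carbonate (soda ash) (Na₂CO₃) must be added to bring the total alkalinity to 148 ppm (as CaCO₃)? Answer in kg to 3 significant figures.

Volume: 1520 m³ = 1,520,000 L.
After draining 24% and refilling: 174 × 0.76 + 40 × 0.24 = 141.84 ppm.
Deficit to target: 148 − 141.84 = 6.16 mg/L.
As CaCO₃: 6.16 mg/L × 1,520,000 L = 9363 g; ÷ 50 g/eq ÷ 2 = 93.63 mol Na₂CO₃.
Mass: 93.63 × 106 = 9925 g.

9.92 kg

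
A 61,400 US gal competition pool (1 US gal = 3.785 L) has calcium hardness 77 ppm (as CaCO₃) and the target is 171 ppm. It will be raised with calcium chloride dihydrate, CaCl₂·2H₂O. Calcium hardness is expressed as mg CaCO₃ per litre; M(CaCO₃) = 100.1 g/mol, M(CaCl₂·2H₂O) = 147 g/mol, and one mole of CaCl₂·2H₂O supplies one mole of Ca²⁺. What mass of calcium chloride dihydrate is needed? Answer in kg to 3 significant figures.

32.1 kg

Volume: 61,400 US gal × 3.785 L/gal = 232,399 L.
Hardness to add: (171 − 77) = 94 mg/L as CaCO₃ × 232,399 L = 21,850 g as CaCO₃.
Moles of Ca²⁺ (1 mol Ca²⁺ ≡ 1 mol CaCO₃): 21,850 / 100.1 g/mol = 218.2 mol.
Mass of CaCl₂·2H₂O: 218.2 × 147 = 32,080 g.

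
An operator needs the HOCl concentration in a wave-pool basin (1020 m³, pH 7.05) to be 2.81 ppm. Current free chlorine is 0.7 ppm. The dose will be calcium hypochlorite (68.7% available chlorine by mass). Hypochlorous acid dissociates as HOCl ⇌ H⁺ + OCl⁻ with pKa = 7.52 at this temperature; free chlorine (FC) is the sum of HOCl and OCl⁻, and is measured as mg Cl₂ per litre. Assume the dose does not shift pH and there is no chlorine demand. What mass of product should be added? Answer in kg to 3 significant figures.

4.55 kg

Volume: 1020 m³ = 1,020,000 L.
[OCl⁻]/[HOCl] = 10^(pH − pKa) = 10^(7.05 − 7.52) = 0.3388; fraction as HOCl = 1/(1 + 0.3388) = 0.7469.
Free chlorine required for 2.81 ppm HOCl: 2.81 / 0.7469 = 3.762 ppm.
FC to add: 3.762 − 0.7 = 3.062 mg/L as Cl₂.
Cl₂ equivalent: 3.062 mg/L × 1,020,000 L = 3123 g.
Product at 68.7% available Cl: 3123 / 0.687 = 4546 g.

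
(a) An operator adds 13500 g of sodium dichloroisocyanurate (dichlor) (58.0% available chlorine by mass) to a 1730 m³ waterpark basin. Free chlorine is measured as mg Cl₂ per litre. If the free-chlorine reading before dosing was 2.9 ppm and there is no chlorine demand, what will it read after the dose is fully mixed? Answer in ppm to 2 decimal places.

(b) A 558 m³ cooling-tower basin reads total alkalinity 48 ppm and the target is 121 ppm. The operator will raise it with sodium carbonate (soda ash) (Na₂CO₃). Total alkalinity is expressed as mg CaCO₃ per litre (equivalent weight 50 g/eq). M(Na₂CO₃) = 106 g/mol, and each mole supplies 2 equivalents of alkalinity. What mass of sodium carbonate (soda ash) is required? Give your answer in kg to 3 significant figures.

(a) Volume: 1730 m³ = 1,730,000 L.
(a) Available chlorine delivered: 13,500 g × 0.58 = 7830 g as Cl₂.
(a) Concentration rise: 7830 g / 1,730,000 L = 4.526 mg/L = 4.53 ppm.
(a) Final FC: 2.9 + 4.53 = 7.43 ppm.

(b) Volume: 558 m³ = 558,000 L.
(b) Alkalinity to add: (121 − 48) = 73 mg/L as CaCO₃ × 558,000 L = 40,730 g as CaCO₃.
(b) Equivalents: 40,730 g ÷ 50 g/eq = 814.7 eq.
(b) Each mole of Na₂CO₃ supplies 2 eq, so 814.7 / 2 = 407.3 mol.
(b) Mass: 407.3 mol × 106 g/mol = 43,180 g.

(a) 7.43 ppm; (b) 43.2 kg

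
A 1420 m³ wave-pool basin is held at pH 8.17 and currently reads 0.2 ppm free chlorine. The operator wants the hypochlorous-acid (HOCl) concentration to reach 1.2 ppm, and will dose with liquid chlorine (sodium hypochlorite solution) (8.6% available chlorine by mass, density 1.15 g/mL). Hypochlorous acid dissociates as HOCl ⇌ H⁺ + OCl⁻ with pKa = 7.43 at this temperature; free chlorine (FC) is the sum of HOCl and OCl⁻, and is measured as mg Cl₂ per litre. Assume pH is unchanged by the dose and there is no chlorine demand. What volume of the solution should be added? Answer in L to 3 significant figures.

109 L

Volume: 1420 m³ = 1,420,000 L.
[OCl⁻]/[HOCl] = 10^(pH − pKa) = 10^(8.17 − 7.43) = 5.495; fraction as HOCl = 1/(1 + 5.495) = 0.154.
Free chlorine required for 1.2 ppm HOCl: 1.2 / 0.154 = 7.794 ppm.
FC to add: 7.794 − 0.2 = 7.594 mg/L as Cl₂.
Cl₂ equivalent: 7.594 mg/L × 1,420,000 L = 10,780 g.
Product at 8.6% available Cl: 10,780 / 0.086 = 125,400 g.
Volume: 125,400 g ÷ 1.15 g/mL = 109,000 mL.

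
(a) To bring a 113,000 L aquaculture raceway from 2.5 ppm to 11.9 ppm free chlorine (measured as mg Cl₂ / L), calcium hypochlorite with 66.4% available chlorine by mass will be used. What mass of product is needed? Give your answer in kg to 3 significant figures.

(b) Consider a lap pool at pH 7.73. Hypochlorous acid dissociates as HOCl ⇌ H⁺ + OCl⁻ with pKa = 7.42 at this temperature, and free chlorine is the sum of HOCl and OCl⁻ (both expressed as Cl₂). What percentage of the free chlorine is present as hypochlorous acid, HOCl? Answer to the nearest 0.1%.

(a) Chlorine deficit: 11.9 − 2.5 = 9.4 ppm = 9.4 mg/L as Cl₂.
(a) Cl₂ equivalent needed: 9.4 mg/L × 113,000 L = 1,062,000 mg = 1062 g.
(a) Product at 66.4% available chlorine: 1062 / 0.664 = 1600 g.

(b) [OCl⁻]/[HOCl] = 10^(pH − pKa) = 10^(7.73 − 7.42) = 10^0.31 = 2.042.
(b) Fraction as HOCl = 1 / (1 + 2.042) = 0.3288.

(a) 1.60 kg; (b) 32.9%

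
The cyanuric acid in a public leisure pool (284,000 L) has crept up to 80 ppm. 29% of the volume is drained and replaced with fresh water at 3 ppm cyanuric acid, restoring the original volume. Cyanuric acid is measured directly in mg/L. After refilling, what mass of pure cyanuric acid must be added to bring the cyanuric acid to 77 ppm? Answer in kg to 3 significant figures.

After draining 29% and refilling: 80 × 0.71 + 3 × 0.29 = 57.67 ppm.
Deficit to target: 77 − 57.67 = 19.33 mg/L.
Mass: 19.33 mg/L × 284,000 L = 5490 g cyanuric acid.

5.49 kg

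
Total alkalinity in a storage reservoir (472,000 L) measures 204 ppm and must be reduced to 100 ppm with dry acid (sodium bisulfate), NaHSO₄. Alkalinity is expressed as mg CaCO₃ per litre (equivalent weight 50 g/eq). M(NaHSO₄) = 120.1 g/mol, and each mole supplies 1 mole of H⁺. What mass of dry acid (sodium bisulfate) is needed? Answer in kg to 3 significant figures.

118 kg

Alkalinity to neutralize: (204 − 100) = 104 mg/L as CaCO₃ × 472,000 L = 49,090 g as CaCO₃.
Equivalents of H⁺ required: 49,090 ÷ 50 g/eq = 981.8 eq = 981.8 mol NaHSO₄.
Mass of NaHSO₄: 981.8 × 120.1 = 117,900 g.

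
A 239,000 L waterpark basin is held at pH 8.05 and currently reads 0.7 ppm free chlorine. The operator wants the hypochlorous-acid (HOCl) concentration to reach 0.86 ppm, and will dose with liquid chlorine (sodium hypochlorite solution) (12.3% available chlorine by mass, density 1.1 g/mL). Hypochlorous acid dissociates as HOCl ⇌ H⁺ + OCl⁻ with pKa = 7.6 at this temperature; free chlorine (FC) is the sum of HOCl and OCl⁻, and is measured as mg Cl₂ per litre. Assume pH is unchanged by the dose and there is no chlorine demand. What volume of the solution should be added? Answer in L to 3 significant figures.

[OCl⁻]/[HOCl] = 10^(pH − pKa) = 10^(8.05 − 7.6) = 2.818; fraction as HOCl = 1/(1 + 2.818) = 0.2619.
Free chlorine required for 0.86 ppm HOCl: 0.86 / 0.2619 = 3.284 ppm.
FC to add: 3.284 − 0.7 = 2.584 mg/L as Cl₂.
Cl₂ equivalent: 2.584 mg/L × 239,000 L = 617.5 g.
Product at 12.3% available Cl: 617.5 / 0.123 = 5021 g.
Volume: 5021 g ÷ 1.1 g/mL = 4564 mL.

4.56 L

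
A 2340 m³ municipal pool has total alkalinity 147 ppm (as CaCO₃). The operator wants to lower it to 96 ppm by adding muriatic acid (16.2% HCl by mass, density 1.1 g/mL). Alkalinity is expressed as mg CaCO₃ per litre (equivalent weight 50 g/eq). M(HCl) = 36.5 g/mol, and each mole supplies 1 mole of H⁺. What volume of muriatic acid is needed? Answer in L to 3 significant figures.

Volume: 2340 m³ = 2,340,000 L.
Alkalinity to neutralize: (147 − 96) = 51 mg/L as CaCO₃ × 2,340,000 L = 119,300 g as CaCO₃.
Equivalents of H⁺ required: 119,300 ÷ 50 g/eq = 2387 eq = 2387 mol HCl.
Mass of HCl: 2387 × 36.5 = 87,120 g.
Mass of 16.2% solution: 87,120 / 0.162 = 537,800 g.
Volume: 537,800 g ÷ 1.1 g/mL = 488,900 mL.

489 L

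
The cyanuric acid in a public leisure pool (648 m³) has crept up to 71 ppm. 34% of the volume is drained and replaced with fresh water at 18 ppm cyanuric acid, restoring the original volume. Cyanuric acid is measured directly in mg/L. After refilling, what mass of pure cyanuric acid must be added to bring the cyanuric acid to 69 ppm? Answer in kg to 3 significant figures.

10.4 kg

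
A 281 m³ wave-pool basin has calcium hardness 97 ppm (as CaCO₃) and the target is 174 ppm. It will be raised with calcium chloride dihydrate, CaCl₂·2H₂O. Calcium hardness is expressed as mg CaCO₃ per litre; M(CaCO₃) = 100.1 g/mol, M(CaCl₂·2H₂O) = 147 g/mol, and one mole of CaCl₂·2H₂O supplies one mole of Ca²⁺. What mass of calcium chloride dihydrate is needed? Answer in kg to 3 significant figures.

Volume: 281 m³ = 281,000 L.
Hardness to add: (174 − 97) = 77 mg/L as CaCO₃ × 281,000 L = 21,640 g as CaCO₃.
Moles of Ca²⁺ (1 mol Ca²⁺ ≡ 1 mol CaCO₃): 21,640 / 100.1 g/mol = 216.2 mol.
Mass of CaCl₂·2H₂O: 216.2 × 147 = 31,770 g.

31.8 kg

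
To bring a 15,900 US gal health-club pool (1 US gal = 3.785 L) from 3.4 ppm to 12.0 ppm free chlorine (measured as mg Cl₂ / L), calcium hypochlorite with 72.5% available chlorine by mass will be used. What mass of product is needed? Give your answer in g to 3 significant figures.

714 g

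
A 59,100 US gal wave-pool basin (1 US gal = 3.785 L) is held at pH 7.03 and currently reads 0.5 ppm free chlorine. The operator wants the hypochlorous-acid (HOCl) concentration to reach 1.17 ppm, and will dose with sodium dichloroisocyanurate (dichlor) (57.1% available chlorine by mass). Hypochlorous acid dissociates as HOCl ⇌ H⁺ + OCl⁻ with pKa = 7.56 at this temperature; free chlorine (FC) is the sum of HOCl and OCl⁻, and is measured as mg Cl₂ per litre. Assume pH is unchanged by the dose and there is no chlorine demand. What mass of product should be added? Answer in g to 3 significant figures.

398 g

Volume: 59,100 US gal × 3.785 L/gal = 223,694 L.
[OCl⁻]/[HOCl] = 10^(pH − pKa) = 10^(7.03 − 7.56) = 0.2951; fraction as HOCl = 1/(1 + 0.2951) = 0.7721.
Free chlorine required for 1.17 ppm HOCl: 1.17 / 0.7721 = 1.515 ppm.
FC to add: 1.515 − 0.5 = 1.015 mg/L as Cl₂.
Cl₂ equivalent: 1.015 mg/L × 223,694 L = 227.1 g.
Product at 57.1% available Cl: 227.1 / 0.571 = 397.7 g.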